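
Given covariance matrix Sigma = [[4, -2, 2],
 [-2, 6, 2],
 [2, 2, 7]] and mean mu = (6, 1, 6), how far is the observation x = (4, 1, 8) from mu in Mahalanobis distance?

Step 1 — centre the observation: (x - mu) = (-2, 0, 2).

Step 2 — invert Sigma (cofactor / det for 3×3, or solve directly):
  Sigma^{-1} = [[0.4524, 0.2143, -0.1905],
 [0.2143, 0.2857, -0.1429],
 [-0.1905, -0.1429, 0.2381]].

Step 3 — form the quadratic (x - mu)^T · Sigma^{-1} · (x - mu):
  Sigma^{-1} · (x - mu) = (-1.2857, -0.7143, 0.8571).
  (x - mu)^T · [Sigma^{-1} · (x - mu)] = (-2)·(-1.2857) + (0)·(-0.7143) + (2)·(0.8571) = 4.2857.

Step 4 — take square root: d = √(4.2857) ≈ 2.0702.

d(x, mu) = √(4.2857) ≈ 2.0702


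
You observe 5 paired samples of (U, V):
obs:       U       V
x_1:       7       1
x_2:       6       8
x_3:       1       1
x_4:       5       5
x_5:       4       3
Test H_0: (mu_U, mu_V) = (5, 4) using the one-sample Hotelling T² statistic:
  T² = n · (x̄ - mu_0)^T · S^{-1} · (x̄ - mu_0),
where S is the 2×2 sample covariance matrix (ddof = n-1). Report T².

Step 1 — sample mean vector:
  mean(U) = (7 + 6 + 1 + 5 + 4) / 5 = 23/5 = 4.6
  mean(V) = (1 + 8 + 1 + 5 + 3) / 5 = 18/5 = 3.6
  x̄ = (4.6, 3.6),  deviation x̄ - mu_0 = (4.6, 3.6) - (5, 4) = (-0.4, -0.4).

Step 2 — sample covariance matrix, S[i,j] = (1/(n-1)) · Σ_k (x_{k,i} - mean_i) · (x_{k,j} - mean_j), divisor n-1 = 4:
  S[U,U] = ((2.4)·(2.4) + (1.4)·(1.4) + (-3.6)·(-3.6) + (0.4)·(0.4) + (-0.6)·(-0.6)) / 4 = 21.2/4 = 5.3
  S[U,V] = ((2.4)·(-2.6) + (1.4)·(4.4) + (-3.6)·(-2.6) + (0.4)·(1.4) + (-0.6)·(-0.6)) / 4 = 10.2/4 = 2.55
  S[V,V] = ((-2.6)·(-2.6) + (4.4)·(4.4) + (-2.6)·(-2.6) + (1.4)·(1.4) + (-0.6)·(-0.6)) / 4 = 35.2/4 = 8.8
  S = [[5.3, 2.55],
 [2.55, 8.8]].

Step 3 — invert S. det(S) = 5.3·8.8 - (2.55)² = 40.1375.
  S^{-1} = (1/det) · [[d, -b], [-b, a]] = [[0.2192, -0.0635],
 [-0.0635, 0.132]].

Step 4 — quadratic form (x̄ - mu_0)^T · S^{-1} · (x̄ - mu_0):
  S^{-1} · (x̄ - mu_0) = (-0.0623, -0.0274),
  (x̄ - mu_0)^T · [...] = (-0.4)·(-0.0623) + (-0.4)·(-0.0274) = 0.0359.

Step 5 — scale by n: T² = 5 · 0.0359 = 0.1794.

T² ≈ 0.1794


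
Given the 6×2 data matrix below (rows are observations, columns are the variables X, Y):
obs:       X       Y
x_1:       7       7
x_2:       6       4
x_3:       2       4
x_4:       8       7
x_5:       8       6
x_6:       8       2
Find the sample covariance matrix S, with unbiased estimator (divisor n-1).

Step 1 — column means:
  mean(X) = (7 + 6 + 2 + 8 + 8 + 8) / 6 = 39/6 = 6.5
  mean(Y) = (7 + 4 + 4 + 7 + 6 + 2) / 6 = 30/6 = 5

Step 2 — sample covariance S[i,j] = (1/(n-1)) · Σ_k (x_{k,i} - mean_i) · (x_{k,j} - mean_j), with n-1 = 5.
  S[X,X] = ((0.5)·(0.5) + (-0.5)·(-0.5) + (-4.5)·(-4.5) + (1.5)·(1.5) + (1.5)·(1.5) + (1.5)·(1.5)) / 5 = 27.5/5 = 5.5
  S[X,Y] = ((0.5)·(2) + (-0.5)·(-1) + (-4.5)·(-1) + (1.5)·(2) + (1.5)·(1) + (1.5)·(-3)) / 5 = 6/5 = 1.2
  S[Y,Y] = ((2)·(2) + (-1)·(-1) + (-1)·(-1) + (2)·(2) + (1)·(1) + (-3)·(-3)) / 5 = 20/5 = 4

S is symmetric (S[j,i] = S[i,j]). Assembling:

S = [[5.5, 1.2],
 [1.2, 4]]


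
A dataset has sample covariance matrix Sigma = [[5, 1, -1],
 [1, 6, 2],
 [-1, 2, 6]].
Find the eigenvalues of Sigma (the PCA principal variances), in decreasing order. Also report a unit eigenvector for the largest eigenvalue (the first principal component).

Step 1 — characteristic polynomial p(λ) = det(λI - Sigma) = λ³ - tr·λ² + c_1·λ - det, where tr = trace, c_1 = sum of the principal 2×2 minors, det = det(Sigma):
  tr = 5 + 6 + 6 = 17,
  c_1 = (5·6 - (1)²) + (5·6 - (-1)²) + (6·6 - (2)²) = 29 + 29 + 32 = 90,
  det = 5·(6·6 - (2)²) - (1)·((1)·6 - (2)·(-1)) + (-1)·((1)·(2) - 6·(-1)) = 5·(32) - (1)·(8) + (-1)·(8) = 144.
  So p(λ) = λ³ - 17λ² + 90λ - 144.
Step 2 — look for an integer root (rational root theorem: any rational root is an integer divisor of 144). Testing λ = 3:
  p(3) = 27 - 153 + 270 - 144 = 0  ✓
  Dividing out (λ - 3): p(λ) = (λ - 3)(λ² - 14λ + 48).
Step 3 — remaining eigenvalues from the quadratic λ² - 14λ + 48 = 0:
  Δ = 14² - 4·48 = 196 - 192 = 4,  λ = (14 ± √4)/2 = (14 ± 2)/2 = 8 or 6.
  Sorted: λ_1 = 8,  λ_2 = 6,  λ_3 = 3  (check: sum = 17 = tr ✓).

Step 4 — unit eigenvector for λ_1 = 8: v spans the null space of (Sigma - λ_1 I), whose rows are
  r_1 = (-3, 1, -1),  r_2 = (1, -2, 2),  r_3 = (-1, 2, -2).
  v is orthogonal to every row, so take v ∝ r_1 × r_2 = ((1)·(2) - (-1)·(-2), (-1)·(1) - (-3)·(2), (-3)·(-2) - (1)·(1)) = (0, 5, 5).
  Rescale (divide by 5): u = (0, 1, 1).
  ||u|| = √((0)² + (1)² + (1)²) = √(2) ≈ 1.4142,  v_1 = u/||u|| ≈ (0, 0.7071, 0.7071) (||v_1|| = 1).

λ_1 = 8,  λ_2 = 6,  λ_3 = 3;  v_1 ≈ (0, 0.7071, 0.7071)


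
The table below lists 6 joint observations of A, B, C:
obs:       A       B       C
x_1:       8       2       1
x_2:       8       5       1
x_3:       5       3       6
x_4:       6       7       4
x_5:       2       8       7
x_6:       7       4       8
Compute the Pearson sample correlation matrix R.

Step 1 — column means:
  mean(A) = (8 + 8 + 5 + 6 + 2 + 7) / 6 = 36/6 = 6
  mean(B) = (2 + 5 + 3 + 7 + 8 + 4) / 6 = 29/6 = 4.8333
  mean(C) = (1 + 1 + 6 + 4 + 7 + 8) / 6 = 27/6 = 4.5

Step 2 — sample variances and covariances s[i,j] = (1/(n-1)) · Σ_k (x_{k,i} - mean_i) · (x_{k,j} - mean_j), with n-1 = 5:
  s[A,A] = ((2)·(2) + (2)·(2) + (-1)·(-1) + (0)·(0) + (-4)·(-4) + (1)·(1)) / 5 = 26/5 = 5.2
  s[A,B] = ((2)·(-2.8333) + (2)·(0.1667) + (-1)·(-1.8333) + (0)·(2.1667) + (-4)·(3.1667) + (1)·(-0.8333)) / 5 = -17/5 = -3.4
  s[A,C] = ((2)·(-3.5) + (2)·(-3.5) + (-1)·(1.5) + (0)·(-0.5) + (-4)·(2.5) + (1)·(3.5)) / 5 = -22/5 = -4.4
  s[B,B] = ((-2.8333)·(-2.8333) + (0.1667)·(0.1667) + (-1.8333)·(-1.8333) + (2.1667)·(2.1667) + (3.1667)·(3.1667) + (-0.8333)·(-0.8333)) / 5 = 26.8333/5 = 5.3667
  s[B,C] = ((-2.8333)·(-3.5) + (0.1667)·(-3.5) + (-1.8333)·(1.5) + (2.1667)·(-0.5) + (3.1667)·(2.5) + (-0.8333)·(3.5)) / 5 = 10.5/5 = 2.1
  s[C,C] = ((-3.5)·(-3.5) + (-3.5)·(-3.5) + (1.5)·(1.5) + (-0.5)·(-0.5) + (2.5)·(2.5) + (3.5)·(3.5)) / 5 = 45.5/5 = 9.1
  Sample standard deviations s_i = √(s[i,i]):
  s(A) = √(5.2) = 2.2804
  s(B) = √(5.3667) = 2.3166
  s(C) = √(9.1) = 3.0166

Step 3 — r_{ij} = s_{ij} / (s_i · s_j):
  r[A,A] = 1 (diagonal).
  r[A,B] = -3.4 / (2.2804 · 2.3166) = -3.4 / 5.2827 = -0.6436
  r[A,C] = -4.4 / (2.2804 · 3.0166) = -4.4 / 6.879 = -0.6396
  r[B,B] = 1 (diagonal).
  r[B,C] = 2.1 / (2.3166 · 3.0166) = 2.1 / 6.9883 = 0.3005
  r[C,C] = 1 (diagonal).

R is symmetric with unit diagonal. Assembling:

R = [[1, -0.6436, -0.6396],
 [-0.6436, 1, 0.3005],
 [-0.6396, 0.3005, 1]]


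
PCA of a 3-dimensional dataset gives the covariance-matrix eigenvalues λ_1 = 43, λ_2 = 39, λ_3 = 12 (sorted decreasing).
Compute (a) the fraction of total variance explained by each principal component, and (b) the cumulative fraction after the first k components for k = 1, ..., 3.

Step 1 — total variance = trace(Sigma) = Σ λ_i = 43 + 39 + 12 = 94.

Step 2 — fraction explained by component i = λ_i / Σ λ:
  PC1: 43/94 = 0.4574
  PC2: 39/94 = 0.4149
  PC3: 12/94 = 0.1277

Step 3 — cumulative fraction after k components = (λ_1 + ... + λ_k) / Σ λ:
  k = 1: 43/94 = 0.4574
  k = 2: (43 + 39)/94 = 82/94 = 0.8723
  k = 3: (43 + 39 + 12)/94 = 94/94 = 1

Summary (fraction, with percent):

explained: PC1 0.4574 (45.74%), PC2 0.4149 (41.49%), PC3 0.1277 (12.77%);  cumulative: 0.4574, 0.8723, 1


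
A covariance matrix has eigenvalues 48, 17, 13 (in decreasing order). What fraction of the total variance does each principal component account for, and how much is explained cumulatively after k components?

Step 1 — total variance = trace(Sigma) = Σ λ_i = 48 + 17 + 13 = 78.

Step 2 — fraction explained by component i = λ_i / Σ λ:
  PC1: 48/78 = 0.6154
  PC2: 17/78 = 0.2179
  PC3: 13/78 = 0.1667

Step 3 — cumulative fraction after k components = (λ_1 + ... + λ_k) / Σ λ:
  k = 1: 48/78 = 0.6154
  k = 2: (48 + 17)/78 = 65/78 = 0.8333
  k = 3: (48 + 17 + 13)/78 = 78/78 = 1

Summary (fraction, with percent):

explained: PC1 0.6154 (61.54%), PC2 0.2179 (21.79%), PC3 0.1667 (16.67%);  cumulative: 0.6154, 0.8333, 1


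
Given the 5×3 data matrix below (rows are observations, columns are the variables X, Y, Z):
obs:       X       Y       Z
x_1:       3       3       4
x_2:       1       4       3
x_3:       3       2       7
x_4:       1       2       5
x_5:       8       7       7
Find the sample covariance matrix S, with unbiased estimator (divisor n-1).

Step 1 — column means:
  mean(X) = (3 + 1 + 3 + 1 + 8) / 5 = 16/5 = 3.2
  mean(Y) = (3 + 4 + 2 + 2 + 7) / 5 = 18/5 = 3.6
  mean(Z) = (4 + 3 + 7 + 5 + 7) / 5 = 26/5 = 5.2

Step 2 — sample covariance S[i,j] = (1/(n-1)) · Σ_k (x_{k,i} - mean_i) · (x_{k,j} - mean_j), with n-1 = 4.
  S[X,X] = ((-0.2)·(-0.2) + (-2.2)·(-2.2) + (-0.2)·(-0.2) + (-2.2)·(-2.2) + (4.8)·(4.8)) / 4 = 32.8/4 = 8.2
  S[X,Y] = ((-0.2)·(-0.6) + (-2.2)·(0.4) + (-0.2)·(-1.6) + (-2.2)·(-1.6) + (4.8)·(3.4)) / 4 = 19.4/4 = 4.85
  S[X,Z] = ((-0.2)·(-1.2) + (-2.2)·(-2.2) + (-0.2)·(1.8) + (-2.2)·(-0.2) + (4.8)·(1.8)) / 4 = 13.8/4 = 3.45
  S[Y,Y] = ((-0.6)·(-0.6) + (0.4)·(0.4) + (-1.6)·(-1.6) + (-1.6)·(-1.6) + (3.4)·(3.4)) / 4 = 17.2/4 = 4.3
  S[Y,Z] = ((-0.6)·(-1.2) + (0.4)·(-2.2) + (-1.6)·(1.8) + (-1.6)·(-0.2) + (3.4)·(1.8)) / 4 = 3.4/4 = 0.85
  S[Z,Z] = ((-1.2)·(-1.2) + (-2.2)·(-2.2) + (1.8)·(1.8) + (-0.2)·(-0.2) + (1.8)·(1.8)) / 4 = 12.8/4 = 3.2

S is symmetric (S[j,i] = S[i,j]). Assembling:

S = [[8.2, 4.85, 3.45],
 [4.85, 4.3, 0.85],
 [3.45, 0.85, 3.2]]


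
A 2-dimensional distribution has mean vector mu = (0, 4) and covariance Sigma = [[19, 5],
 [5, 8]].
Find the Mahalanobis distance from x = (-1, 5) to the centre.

Step 1 — centre the observation: (x - mu) = (-1, 1).

Step 2 — invert Sigma. det(Sigma) = 19·8 - (5)² = 127.
  Sigma^{-1} = (1/det) · [[d, -b], [-b, a]] = [[0.063, -0.0394],
 [-0.0394, 0.1496]].

Step 3 — form the quadratic (x - mu)^T · Sigma^{-1} · (x - mu):
  Sigma^{-1} · (x - mu) = (-0.1024, 0.189).
  (x - mu)^T · [Sigma^{-1} · (x - mu)] = (-1)·(-0.1024) + (1)·(0.189) = 0.2913.

Step 4 — take square root: d = √(0.2913) ≈ 0.5398.

d(x, mu) = √(0.2913) ≈ 0.5398


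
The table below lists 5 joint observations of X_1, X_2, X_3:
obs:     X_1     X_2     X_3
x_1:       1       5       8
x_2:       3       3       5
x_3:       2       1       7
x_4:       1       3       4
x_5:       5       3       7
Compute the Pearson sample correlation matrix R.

Step 1 — column means:
  mean(X_1) = (1 + 3 + 2 + 1 + 5) / 5 = 12/5 = 2.4
  mean(X_2) = (5 + 3 + 1 + 3 + 3) / 5 = 15/5 = 3
  mean(X_3) = (8 + 5 + 7 + 4 + 7) / 5 = 31/5 = 6.2

Step 2 — sample variances and covariances s[i,j] = (1/(n-1)) · Σ_k (x_{k,i} - mean_i) · (x_{k,j} - mean_j), with n-1 = 4:
  s[X_1,X_1] = ((-1.4)·(-1.4) + (0.6)·(0.6) + (-0.4)·(-0.4) + (-1.4)·(-1.4) + (2.6)·(2.6)) / 4 = 11.2/4 = 2.8
  s[X_1,X_2] = ((-1.4)·(2) + (0.6)·(0) + (-0.4)·(-2) + (-1.4)·(0) + (2.6)·(0)) / 4 = -2/4 = -0.5
  s[X_1,X_3] = ((-1.4)·(1.8) + (0.6)·(-1.2) + (-0.4)·(0.8) + (-1.4)·(-2.2) + (2.6)·(0.8)) / 4 = 1.6/4 = 0.4
  s[X_2,X_2] = ((2)·(2) + (0)·(0) + (-2)·(-2) + (0)·(0) + (0)·(0)) / 4 = 8/4 = 2
  s[X_2,X_3] = ((2)·(1.8) + (0)·(-1.2) + (-2)·(0.8) + (0)·(-2.2) + (0)·(0.8)) / 4 = 2/4 = 0.5
  s[X_3,X_3] = ((1.8)·(1.8) + (-1.2)·(-1.2) + (0.8)·(0.8) + (-2.2)·(-2.2) + (0.8)·(0.8)) / 4 = 10.8/4 = 2.7
  Sample standard deviations s_i = √(s[i,i]):
  s(X_1) = √(2.8) = 1.6733
  s(X_2) = √(2) = 1.4142
  s(X_3) = √(2.7) = 1.6432

Step 3 — r_{ij} = s_{ij} / (s_i · s_j):
  r[X_1,X_1] = 1 (diagonal).
  r[X_1,X_2] = -0.5 / (1.6733 · 1.4142) = -0.5 / 2.3664 = -0.2113
  r[X_1,X_3] = 0.4 / (1.6733 · 1.6432) = 0.4 / 2.7495 = 0.1455
  r[X_2,X_2] = 1 (diagonal).
  r[X_2,X_3] = 0.5 / (1.4142 · 1.6432) = 0.5 / 2.3238 = 0.2152
  r[X_3,X_3] = 1 (diagonal).

R is symmetric with unit diagonal. Assembling:

R = [[1, -0.2113, 0.1455],
 [-0.2113, 1, 0.2152],
 [0.1455, 0.2152, 1]]


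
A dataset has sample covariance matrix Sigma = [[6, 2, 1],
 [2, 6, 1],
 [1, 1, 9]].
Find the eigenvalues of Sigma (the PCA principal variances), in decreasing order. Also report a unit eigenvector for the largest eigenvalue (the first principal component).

Step 1 — characteristic polynomial p(λ) = det(λI - Sigma) = λ³ - tr·λ² + c_1·λ - det, where tr = trace, c_1 = sum of the principal 2×2 minors, det = det(Sigma):
  tr = 6 + 6 + 9 = 21,
  c_1 = (6·6 - (2)²) + (6·9 - (1)²) + (6·9 - (1)²) = 32 + 53 + 53 = 138,
  det = 6·(6·9 - (1)²) - (2)·((2)·9 - (1)·(1)) + (1)·((2)·(1) - 6·(1)) = 6·(53) - (2)·(17) + (1)·(-4) = 280.
  So p(λ) = λ³ - 21λ² + 138λ - 280.
Step 2 — look for an integer root (rational root theorem: any rational root is an integer divisor of 280). Testing λ = 4:
  p(4) = 64 - 336 + 552 - 280 = 0  ✓
  Dividing out (λ - 4): p(λ) = (λ - 4)(λ² - 17λ + 70).
Step 3 — remaining eigenvalues from the quadratic λ² - 17λ + 70 = 0:
  Δ = 17² - 4·70 = 289 - 280 = 9,  λ = (17 ± √9)/2 = (17 ± 3)/2 = 10 or 7.
  Sorted: λ_1 = 10,  λ_2 = 7,  λ_3 = 4  (check: sum = 21 = tr ✓).

Step 4 — unit eigenvector for λ_1 = 10: v spans the null space of (Sigma - λ_1 I), whose rows are
  r_1 = (-4, 2, 1),  r_2 = (2, -4, 1),  r_3 = (1, 1, -1).
  v is orthogonal to every row, so take v ∝ r_1 × r_2 = ((2)·(1) - (1)·(-4), (1)·(2) - (-4)·(1), (-4)·(-4) - (2)·(2)) = (6, 6, 12).
  Rescale (divide by 6): u = (1, 1, 2).
  ||u|| = √((1)² + (1)² + (2)²) = √(6) ≈ 2.4495,  v_1 = u/||u|| ≈ (0.4082, 0.4082, 0.8165) (||v_1|| = 1).

λ_1 = 10,  λ_2 = 7,  λ_3 = 4;  v_1 ≈ (0.4082, 0.4082, 0.8165)


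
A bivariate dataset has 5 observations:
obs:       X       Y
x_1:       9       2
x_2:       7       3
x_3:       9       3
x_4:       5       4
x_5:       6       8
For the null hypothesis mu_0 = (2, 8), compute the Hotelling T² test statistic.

Step 1 — sample mean vector:
  mean(X) = (9 + 7 + 9 + 5 + 6) / 5 = 36/5 = 7.2
  mean(Y) = (2 + 3 + 3 + 4 + 8) / 5 = 20/5 = 4
  x̄ = (7.2, 4),  deviation x̄ - mu_0 = (7.2, 4) - (2, 8) = (5.2, -4).

Step 2 — sample covariance matrix, S[i,j] = (1/(n-1)) · Σ_k (x_{k,i} - mean_i) · (x_{k,j} - mean_j), divisor n-1 = 4:
  S[X,X] = ((1.8)·(1.8) + (-0.2)·(-0.2) + (1.8)·(1.8) + (-2.2)·(-2.2) + (-1.2)·(-1.2)) / 4 = 12.8/4 = 3.2
  S[X,Y] = ((1.8)·(-2) + (-0.2)·(-1) + (1.8)·(-1) + (-2.2)·(0) + (-1.2)·(4)) / 4 = -10/4 = -2.5
  S[Y,Y] = ((-2)·(-2) + (-1)·(-1) + (-1)·(-1) + (0)·(0) + (4)·(4)) / 4 = 22/4 = 5.5
  S = [[3.2, -2.5],
 [-2.5, 5.5]].

Step 3 — invert S. det(S) = 3.2·5.5 - (-2.5)² = 11.35.
  S^{-1} = (1/det) · [[d, -b], [-b, a]] = [[0.4846, 0.2203],
 [0.2203, 0.2819]].

Step 4 — quadratic form (x̄ - mu_0)^T · S^{-1} · (x̄ - mu_0):
  S^{-1} · (x̄ - mu_0) = (1.6388, 0.0176),
  (x̄ - mu_0)^T · [...] = (5.2)·(1.6388) + (-4)·(0.0176) = 8.4511.

Step 5 — scale by n: T² = 5 · 8.4511 = 42.2555.

T² ≈ 42.2555


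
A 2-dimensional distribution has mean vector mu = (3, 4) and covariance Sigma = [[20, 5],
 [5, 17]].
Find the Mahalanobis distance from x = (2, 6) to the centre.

Step 1 — centre the observation: (x - mu) = (-1, 2).

Step 2 — invert Sigma. det(Sigma) = 20·17 - (5)² = 315.
  Sigma^{-1} = (1/det) · [[d, -b], [-b, a]] = [[0.054, -0.0159],
 [-0.0159, 0.0635]].

Step 3 — form the quadratic (x - mu)^T · Sigma^{-1} · (x - mu):
  Sigma^{-1} · (x - mu) = (-0.0857, 0.1429).
  (x - mu)^T · [Sigma^{-1} · (x - mu)] = (-1)·(-0.0857) + (2)·(0.1429) = 0.3714.

Step 4 — take square root: d = √(0.3714) ≈ 0.6094.

d(x, mu) = √(0.3714) ≈ 0.6094


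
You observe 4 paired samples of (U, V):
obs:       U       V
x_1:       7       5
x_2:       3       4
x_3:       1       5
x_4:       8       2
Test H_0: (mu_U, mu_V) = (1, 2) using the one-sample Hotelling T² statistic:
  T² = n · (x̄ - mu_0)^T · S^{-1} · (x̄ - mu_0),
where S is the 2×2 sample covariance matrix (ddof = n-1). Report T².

Step 1 — sample mean vector:
  mean(U) = (7 + 3 + 1 + 8) / 4 = 19/4 = 4.75
  mean(V) = (5 + 4 + 5 + 2) / 4 = 16/4 = 4
  x̄ = (4.75, 4),  deviation x̄ - mu_0 = (4.75, 4) - (1, 2) = (3.75, 2).

Step 2 — sample covariance matrix, S[i,j] = (1/(n-1)) · Σ_k (x_{k,i} - mean_i) · (x_{k,j} - mean_j), divisor n-1 = 3:
  S[U,U] = ((2.25)·(2.25) + (-1.75)·(-1.75) + (-3.75)·(-3.75) + (3.25)·(3.25)) / 3 = 32.75/3 = 10.9167
  S[U,V] = ((2.25)·(1) + (-1.75)·(0) + (-3.75)·(1) + (3.25)·(-2)) / 3 = -8/3 = -2.6667
  S[V,V] = ((1)·(1) + (0)·(0) + (1)·(1) + (-2)·(-2)) / 3 = 6/3 = 2
  S = [[10.9167, -2.6667],
 [-2.6667, 2]].

Step 3 — invert S. det(S) = 10.9167·2 - (-2.6667)² = 14.7222.
  S^{-1} = (1/det) · [[d, -b], [-b, a]] = [[0.1358, 0.1811],
 [0.1811, 0.7415]].

Step 4 — quadratic form (x̄ - mu_0)^T · S^{-1} · (x̄ - mu_0):
  S^{-1} · (x̄ - mu_0) = (0.8717, 2.1623),
  (x̄ - mu_0)^T · [...] = (3.75)·(0.8717) + (2)·(2.1623) = 7.5934.

Step 5 — scale by n: T² = 4 · 7.5934 = 30.3736.

T² ≈ 30.3736


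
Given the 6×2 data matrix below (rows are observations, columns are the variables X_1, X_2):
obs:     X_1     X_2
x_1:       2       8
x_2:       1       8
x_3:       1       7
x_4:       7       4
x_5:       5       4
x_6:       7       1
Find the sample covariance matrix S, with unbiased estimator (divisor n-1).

Step 1 — column means:
  mean(X_1) = (2 + 1 + 1 + 7 + 5 + 7) / 6 = 23/6 = 3.8333
  mean(X_2) = (8 + 8 + 7 + 4 + 4 + 1) / 6 = 32/6 = 5.3333

Step 2 — sample covariance S[i,j] = (1/(n-1)) · Σ_k (x_{k,i} - mean_i) · (x_{k,j} - mean_j), with n-1 = 5.
  S[X_1,X_1] = ((-1.8333)·(-1.8333) + (-2.8333)·(-2.8333) + (-2.8333)·(-2.8333) + (3.1667)·(3.1667) + (1.1667)·(1.1667) + (3.1667)·(3.1667)) / 5 = 40.8333/5 = 8.1667
  S[X_1,X_2] = ((-1.8333)·(2.6667) + (-2.8333)·(2.6667) + (-2.8333)·(1.6667) + (3.1667)·(-1.3333) + (1.1667)·(-1.3333) + (3.1667)·(-4.3333)) / 5 = -36.6667/5 = -7.3333
  S[X_2,X_2] = ((2.6667)·(2.6667) + (2.6667)·(2.6667) + (1.6667)·(1.6667) + (-1.3333)·(-1.3333) + (-1.3333)·(-1.3333) + (-4.3333)·(-4.3333)) / 5 = 39.3333/5 = 7.8667

S is symmetric (S[j,i] = S[i,j]). Assembling:

S = [[8.1667, -7.3333],
 [-7.3333, 7.8667]]


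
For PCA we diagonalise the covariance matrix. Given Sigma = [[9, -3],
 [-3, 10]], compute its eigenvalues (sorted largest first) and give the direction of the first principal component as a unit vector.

Step 1 — characteristic polynomial of 2×2 Sigma:
  det(Sigma - λI) = λ² - trace · λ + det = 0.
  trace = 9 + 10 = 19, det = 9·10 - (-3)² = 81.
Step 2 — discriminant:
  Δ = trace² - 4·det = 361 - 324 = 37.
Step 3 — eigenvalues:
  λ = (trace ± √Δ)/2 = (19 ± 6.0828)/2,
  λ_1 = 12.5414,  λ_2 = 6.4586.

Step 4 — unit eigenvector for λ_1: solve (Sigma - λ_1 I)v = 0. First row:
  (9 - 12.5414)·v_x + (-3)·v_y = 0, i.e. (-3.5414)·v_x + (-3)·v_y = 0,
  so v ∝ (b, λ_1 - a) = (-3, 3.5414); multiply by -1 so the first entry is positive: u = (3, -3.5414).
  ||u|| = √((3)² + (-3.5414)²) = √(21.5414) ≈ 4.6413,
  v_1 = u/||u|| ≈ (0.6464, -0.763) (||v_1|| = 1).

λ_1 = 12.5414,  λ_2 = 6.4586;  v_1 ≈ (0.6464, -0.763)


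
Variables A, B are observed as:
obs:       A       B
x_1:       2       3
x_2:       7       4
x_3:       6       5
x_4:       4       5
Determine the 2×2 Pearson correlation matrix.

Step 1 — column means:
  mean(A) = (2 + 7 + 6 + 4) / 4 = 19/4 = 4.75
  mean(B) = (3 + 4 + 5 + 5) / 4 = 17/4 = 4.25

Step 2 — sample variances and covariances s[i,j] = (1/(n-1)) · Σ_k (x_{k,i} - mean_i) · (x_{k,j} - mean_j), with n-1 = 3:
  s[A,A] = ((-2.75)·(-2.75) + (2.25)·(2.25) + (1.25)·(1.25) + (-0.75)·(-0.75)) / 3 = 14.75/3 = 4.9167
  s[A,B] = ((-2.75)·(-1.25) + (2.25)·(-0.25) + (1.25)·(0.75) + (-0.75)·(0.75)) / 3 = 3.25/3 = 1.0833
  s[B,B] = ((-1.25)·(-1.25) + (-0.25)·(-0.25) + (0.75)·(0.75) + (0.75)·(0.75)) / 3 = 2.75/3 = 0.9167
  Sample standard deviations s_i = √(s[i,i]):
  s(A) = √(4.9167) = 2.2174
  s(B) = √(0.9167) = 0.9574

Step 3 — r_{ij} = s_{ij} / (s_i · s_j):
  r[A,A] = 1 (diagonal).
  r[A,B] = 1.0833 / (2.2174 · 0.9574) = 1.0833 / 2.123 = 0.5103
  r[B,B] = 1 (diagonal).

R is symmetric with unit diagonal. Assembling:

R = [[1, 0.5103],
 [0.5103, 1]]


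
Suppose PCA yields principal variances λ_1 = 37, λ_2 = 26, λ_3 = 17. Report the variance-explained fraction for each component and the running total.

Step 1 — total variance = trace(Sigma) = Σ λ_i = 37 + 26 + 17 = 80.

Step 2 — fraction explained by component i = λ_i / Σ λ:
  PC1: 37/80 = 0.4625
  PC2: 26/80 = 0.325
  PC3: 17/80 = 0.2125

Step 3 — cumulative fraction after k components = (λ_1 + ... + λ_k) / Σ λ:
  k = 1: 37/80 = 0.4625
  k = 2: (37 + 26)/80 = 63/80 = 0.7875
  k = 3: (37 + 26 + 17)/80 = 80/80 = 1

Summary (fraction, with percent):

explained: PC1 0.4625 (46.25%), PC2 0.325 (32.5%), PC3 0.2125 (21.25%);  cumulative: 0.4625, 0.7875, 1


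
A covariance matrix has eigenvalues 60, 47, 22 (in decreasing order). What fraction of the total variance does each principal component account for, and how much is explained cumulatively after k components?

Step 1 — total variance = trace(Sigma) = Σ λ_i = 60 + 47 + 22 = 129.

Step 2 — fraction explained by component i = λ_i / Σ λ:
  PC1: 60/129 = 0.4651
  PC2: 47/129 = 0.3643
  PC3: 22/129 = 0.1705

Step 3 — cumulative fraction after k components = (λ_1 + ... + λ_k) / Σ λ:
  k = 1: 60/129 = 0.4651
  k = 2: (60 + 47)/129 = 107/129 = 0.8295
  k = 3: (60 + 47 + 22)/129 = 129/129 = 1

Summary (fraction, with percent):

explained: PC1 0.4651 (46.51%), PC2 0.3643 (36.43%), PC3 0.1705 (17.05%);  cumulative: 0.4651, 0.8295, 1


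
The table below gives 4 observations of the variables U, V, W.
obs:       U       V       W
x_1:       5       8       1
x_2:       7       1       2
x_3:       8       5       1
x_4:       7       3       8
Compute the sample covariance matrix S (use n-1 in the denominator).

Step 1 — column means:
  mean(U) = (5 + 7 + 8 + 7) / 4 = 27/4 = 6.75
  mean(V) = (8 + 1 + 5 + 3) / 4 = 17/4 = 4.25
  mean(W) = (1 + 2 + 1 + 8) / 4 = 12/4 = 3

Step 2 — sample covariance S[i,j] = (1/(n-1)) · Σ_k (x_{k,i} - mean_i) · (x_{k,j} - mean_j), with n-1 = 3.
  S[U,U] = ((-1.75)·(-1.75) + (0.25)·(0.25) + (1.25)·(1.25) + (0.25)·(0.25)) / 3 = 4.75/3 = 1.5833
  S[U,V] = ((-1.75)·(3.75) + (0.25)·(-3.25) + (1.25)·(0.75) + (0.25)·(-1.25)) / 3 = -6.75/3 = -2.25
  S[U,W] = ((-1.75)·(-2) + (0.25)·(-1) + (1.25)·(-2) + (0.25)·(5)) / 3 = 2/3 = 0.6667
  S[V,V] = ((3.75)·(3.75) + (-3.25)·(-3.25) + (0.75)·(0.75) + (-1.25)·(-1.25)) / 3 = 26.75/3 = 8.9167
  S[V,W] = ((3.75)·(-2) + (-3.25)·(-1) + (0.75)·(-2) + (-1.25)·(5)) / 3 = -12/3 = -4
  S[W,W] = ((-2)·(-2) + (-1)·(-1) + (-2)·(-2) + (5)·(5)) / 3 = 34/3 = 11.3333

S is symmetric (S[j,i] = S[i,j]). Assembling:

S = [[1.5833, -2.25, 0.6667],
 [-2.25, 8.9167, -4],
 [0.6667, -4, 11.3333]]


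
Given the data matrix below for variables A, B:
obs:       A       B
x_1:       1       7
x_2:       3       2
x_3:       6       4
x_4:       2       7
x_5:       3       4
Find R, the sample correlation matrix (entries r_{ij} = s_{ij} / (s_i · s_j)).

Step 1 — column means:
  mean(A) = (1 + 3 + 6 + 2 + 3) / 5 = 15/5 = 3
  mean(B) = (7 + 2 + 4 + 7 + 4) / 5 = 24/5 = 4.8

Step 2 — sample variances and covariances s[i,j] = (1/(n-1)) · Σ_k (x_{k,i} - mean_i) · (x_{k,j} - mean_j), with n-1 = 4:
  s[A,A] = ((-2)·(-2) + (0)·(0) + (3)·(3) + (-1)·(-1) + (0)·(0)) / 4 = 14/4 = 3.5
  s[A,B] = ((-2)·(2.2) + (0)·(-2.8) + (3)·(-0.8) + (-1)·(2.2) + (0)·(-0.8)) / 4 = -9/4 = -2.25
  s[B,B] = ((2.2)·(2.2) + (-2.8)·(-2.8) + (-0.8)·(-0.8) + (2.2)·(2.2) + (-0.8)·(-0.8)) / 4 = 18.8/4 = 4.7
  Sample standard deviations s_i = √(s[i,i]):
  s(A) = √(3.5) = 1.8708
  s(B) = √(4.7) = 2.1679

Step 3 — r_{ij} = s_{ij} / (s_i · s_j):
  r[A,A] = 1 (diagonal).
  r[A,B] = -2.25 / (1.8708 · 2.1679) = -2.25 / 4.0559 = -0.5548
  r[B,B] = 1 (diagonal).

R is symmetric with unit diagonal. Assembling:

R = [[1, -0.5548],
 [-0.5548, 1]]


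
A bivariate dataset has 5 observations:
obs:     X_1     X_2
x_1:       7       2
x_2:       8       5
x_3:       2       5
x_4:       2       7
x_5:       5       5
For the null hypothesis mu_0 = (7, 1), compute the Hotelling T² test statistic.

Step 1 — sample mean vector:
  mean(X_1) = (7 + 8 + 2 + 2 + 5) / 5 = 24/5 = 4.8
  mean(X_2) = (2 + 5 + 5 + 7 + 5) / 5 = 24/5 = 4.8
  x̄ = (4.8, 4.8),  deviation x̄ - mu_0 = (4.8, 4.8) - (7, 1) = (-2.2, 3.8).

Step 2 — sample covariance matrix, S[i,j] = (1/(n-1)) · Σ_k (x_{k,i} - mean_i) · (x_{k,j} - mean_j), divisor n-1 = 4:
  S[X_1,X_1] = ((2.2)·(2.2) + (3.2)·(3.2) + (-2.8)·(-2.8) + (-2.8)·(-2.8) + (0.2)·(0.2)) / 4 = 30.8/4 = 7.7
  S[X_1,X_2] = ((2.2)·(-2.8) + (3.2)·(0.2) + (-2.8)·(0.2) + (-2.8)·(2.2) + (0.2)·(0.2)) / 4 = -12.2/4 = -3.05
  S[X_2,X_2] = ((-2.8)·(-2.8) + (0.2)·(0.2) + (0.2)·(0.2) + (2.2)·(2.2) + (0.2)·(0.2)) / 4 = 12.8/4 = 3.2
  S = [[7.7, -3.05],
 [-3.05, 3.2]].

Step 3 — invert S. det(S) = 7.7·3.2 - (-3.05)² = 15.3375.
  S^{-1} = (1/det) · [[d, -b], [-b, a]] = [[0.2086, 0.1989],
 [0.1989, 0.502]].

Step 4 — quadratic form (x̄ - mu_0)^T · S^{-1} · (x̄ - mu_0):
  S^{-1} · (x̄ - mu_0) = (0.2967, 1.4703),
  (x̄ - mu_0)^T · [...] = (-2.2)·(0.2967) + (3.8)·(1.4703) = 4.9343.

Step 5 — scale by n: T² = 5 · 4.9343 = 24.6716.

T² ≈ 24.6716


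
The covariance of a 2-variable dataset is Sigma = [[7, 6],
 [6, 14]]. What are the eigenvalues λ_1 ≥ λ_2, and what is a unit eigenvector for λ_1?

Step 1 — characteristic polynomial of 2×2 Sigma:
  det(Sigma - λI) = λ² - trace · λ + det = 0.
  trace = 7 + 14 = 21, det = 7·14 - (6)² = 62.
Step 2 — discriminant:
  Δ = trace² - 4·det = 441 - 248 = 193.
Step 3 — eigenvalues:
  λ = (trace ± √Δ)/2 = (21 ± 13.8924)/2,
  λ_1 = 17.4462,  λ_2 = 3.5538.

Step 4 — unit eigenvector for λ_1: solve (Sigma - λ_1 I)v = 0. First row:
  (7 - 17.4462)·v_x + (6)·v_y = 0, i.e. (-10.4462)·v_x + (6)·v_y = 0,
  so v ∝ (b, λ_1 - a) = (6, 10.4462) = u.
  ||u|| = √((6)² + (10.4462)²) = √(145.1236) ≈ 12.0467,
  v_1 = u/||u|| ≈ (0.4981, 0.8671) (||v_1|| = 1).

λ_1 = 17.4462,  λ_2 = 3.5538;  v_1 ≈ (0.4981, 0.8671)


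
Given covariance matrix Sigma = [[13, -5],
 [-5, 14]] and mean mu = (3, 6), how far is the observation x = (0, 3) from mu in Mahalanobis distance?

Step 1 — centre the observation: (x - mu) = (-3, -3).

Step 2 — invert Sigma. det(Sigma) = 13·14 - (-5)² = 157.
  Sigma^{-1} = (1/det) · [[d, -b], [-b, a]] = [[0.0892, 0.0318],
 [0.0318, 0.0828]].

Step 3 — form the quadratic (x - mu)^T · Sigma^{-1} · (x - mu):
  Sigma^{-1} · (x - mu) = (-0.3631, -0.3439).
  (x - mu)^T · [Sigma^{-1} · (x - mu)] = (-3)·(-0.3631) + (-3)·(-0.3439) = 2.121.

Step 4 — take square root: d = √(2.121) ≈ 1.4564.

d(x, mu) = √(2.121) ≈ 1.4564


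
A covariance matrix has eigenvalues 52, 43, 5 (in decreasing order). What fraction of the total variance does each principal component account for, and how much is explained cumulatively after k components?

Step 1 — total variance = trace(Sigma) = Σ λ_i = 52 + 43 + 5 = 100.

Step 2 — fraction explained by component i = λ_i / Σ λ:
  PC1: 52/100 = 0.52
  PC2: 43/100 = 0.43
  PC3: 5/100 = 0.05

Step 3 — cumulative fraction after k components = (λ_1 + ... + λ_k) / Σ λ:
  k = 1: 52/100 = 0.52
  k = 2: (52 + 43)/100 = 95/100 = 0.95
  k = 3: (52 + 43 + 5)/100 = 100/100 = 1

Summary (fraction, with percent):

explained: PC1 0.52 (52%), PC2 0.43 (43%), PC3 0.05 (5%);  cumulative: 0.52, 0.95, 1


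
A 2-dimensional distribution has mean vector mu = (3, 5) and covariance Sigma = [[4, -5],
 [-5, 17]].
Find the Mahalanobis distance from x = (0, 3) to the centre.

Step 1 — centre the observation: (x - mu) = (-3, -2).

Step 2 — invert Sigma. det(Sigma) = 4·17 - (-5)² = 43.
  Sigma^{-1} = (1/det) · [[d, -b], [-b, a]] = [[0.3953, 0.1163],
 [0.1163, 0.093]].

Step 3 — form the quadratic (x - mu)^T · Sigma^{-1} · (x - mu):
  Sigma^{-1} · (x - mu) = (-1.4186, -0.5349).
  (x - mu)^T · [Sigma^{-1} · (x - mu)] = (-3)·(-1.4186) + (-2)·(-0.5349) = 5.3256.

Step 4 — take square root: d = √(5.3256) ≈ 2.3077.

d(x, mu) = √(5.3256) ≈ 2.3077


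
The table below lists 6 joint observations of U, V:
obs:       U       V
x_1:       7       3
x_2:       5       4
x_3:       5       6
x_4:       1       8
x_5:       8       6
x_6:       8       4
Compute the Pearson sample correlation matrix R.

Step 1 — column means:
  mean(U) = (7 + 5 + 5 + 1 + 8 + 8) / 6 = 34/6 = 5.6667
  mean(V) = (3 + 4 + 6 + 8 + 6 + 4) / 6 = 31/6 = 5.1667

Step 2 — sample variances and covariances s[i,j] = (1/(n-1)) · Σ_k (x_{k,i} - mean_i) · (x_{k,j} - mean_j), with n-1 = 5:
  s[U,U] = ((1.3333)·(1.3333) + (-0.6667)·(-0.6667) + (-0.6667)·(-0.6667) + (-4.6667)·(-4.6667) + (2.3333)·(2.3333) + (2.3333)·(2.3333)) / 5 = 35.3333/5 = 7.0667
  s[U,V] = ((1.3333)·(-2.1667) + (-0.6667)·(-1.1667) + (-0.6667)·(0.8333) + (-4.6667)·(2.8333) + (2.3333)·(0.8333) + (2.3333)·(-1.1667)) / 5 = -16.6667/5 = -3.3333
  s[V,V] = ((-2.1667)·(-2.1667) + (-1.1667)·(-1.1667) + (0.8333)·(0.8333) + (2.8333)·(2.8333) + (0.8333)·(0.8333) + (-1.1667)·(-1.1667)) / 5 = 16.8333/5 = 3.3667
  Sample standard deviations s_i = √(s[i,i]):
  s(U) = √(7.0667) = 2.6583
  s(V) = √(3.3667) = 1.8348

Step 3 — r_{ij} = s_{ij} / (s_i · s_j):
  r[U,U] = 1 (diagonal).
  r[U,V] = -3.3333 / (2.6583 · 1.8348) = -3.3333 / 4.8776 = -0.6834
  r[V,V] = 1 (diagonal).

R is symmetric with unit diagonal. Assembling:

R = [[1, -0.6834],
 [-0.6834, 1]]


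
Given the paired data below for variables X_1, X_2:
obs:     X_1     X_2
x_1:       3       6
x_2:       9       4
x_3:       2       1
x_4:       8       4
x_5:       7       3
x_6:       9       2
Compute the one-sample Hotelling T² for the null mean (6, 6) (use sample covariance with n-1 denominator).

Step 1 — sample mean vector:
  mean(X_1) = (3 + 9 + 2 + 8 + 7 + 9) / 6 = 38/6 = 6.3333
  mean(X_2) = (6 + 4 + 1 + 4 + 3 + 2) / 6 = 20/6 = 3.3333
  x̄ = (6.3333, 3.3333),  deviation x̄ - mu_0 = (6.3333, 3.3333) - (6, 6) = (0.3333, -2.6667).

Step 2 — sample covariance matrix, S[i,j] = (1/(n-1)) · Σ_k (x_{k,i} - mean_i) · (x_{k,j} - mean_j), divisor n-1 = 5:
  S[X_1,X_1] = ((-3.3333)·(-3.3333) + (2.6667)·(2.6667) + (-4.3333)·(-4.3333) + (1.6667)·(1.6667) + (0.6667)·(0.6667) + (2.6667)·(2.6667)) / 5 = 47.3333/5 = 9.4667
  S[X_1,X_2] = ((-3.3333)·(2.6667) + (2.6667)·(0.6667) + (-4.3333)·(-2.3333) + (1.6667)·(0.6667) + (0.6667)·(-0.3333) + (2.6667)·(-1.3333)) / 5 = 0.3333/5 = 0.0667
  S[X_2,X_2] = ((2.6667)·(2.6667) + (0.6667)·(0.6667) + (-2.3333)·(-2.3333) + (0.6667)·(0.6667) + (-0.3333)·(-0.3333) + (-1.3333)·(-1.3333)) / 5 = 15.3333/5 = 3.0667
  S = [[9.4667, 0.0667],
 [0.0667, 3.0667]].

Step 3 — invert S. det(S) = 9.4667·3.0667 - (0.0667)² = 29.0267.
  S^{-1} = (1/det) · [[d, -b], [-b, a]] = [[0.1056, -0.0023],
 [-0.0023, 0.3261]].

Step 4 — quadratic form (x̄ - mu_0)^T · S^{-1} · (x̄ - mu_0):
  S^{-1} · (x̄ - mu_0) = (0.0413, -0.8705),
  (x̄ - mu_0)^T · [...] = (0.3333)·(0.0413) + (-2.6667)·(-0.8705) = 2.335.

Step 5 — scale by n: T² = 6 · 2.335 = 14.0101.

T² ≈ 14.0101


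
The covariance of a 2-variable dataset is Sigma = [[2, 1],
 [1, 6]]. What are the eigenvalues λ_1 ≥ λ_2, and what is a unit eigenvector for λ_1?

Step 1 — characteristic polynomial of 2×2 Sigma:
  det(Sigma - λI) = λ² - trace · λ + det = 0.
  trace = 2 + 6 = 8, det = 2·6 - (1)² = 11.
Step 2 — discriminant:
  Δ = trace² - 4·det = 64 - 44 = 20.
Step 3 — eigenvalues:
  λ = (trace ± √Δ)/2 = (8 ± 4.4721)/2,
  λ_1 = 6.2361,  λ_2 = 1.7639.

Step 4 — unit eigenvector for λ_1: solve (Sigma - λ_1 I)v = 0. First row:
  (2 - 6.2361)·v_x + (1)·v_y = 0, i.e. (-4.2361)·v_x + (1)·v_y = 0,
  so v ∝ (b, λ_1 - a) = (1, 4.2361) = u.
  ||u|| = √((1)² + (4.2361)²) = √(18.9443) ≈ 4.3525,
  v_1 = u/||u|| ≈ (0.2298, 0.9732) (||v_1|| = 1).

λ_1 = 6.2361,  λ_2 = 1.7639;  v_1 ≈ (0.2298, 0.9732)


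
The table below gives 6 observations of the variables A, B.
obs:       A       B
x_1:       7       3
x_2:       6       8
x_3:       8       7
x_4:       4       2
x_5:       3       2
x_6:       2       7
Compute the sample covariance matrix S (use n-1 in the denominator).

Step 1 — column means:
  mean(A) = (7 + 6 + 8 + 4 + 3 + 2) / 6 = 30/6 = 5
  mean(B) = (3 + 8 + 7 + 2 + 2 + 7) / 6 = 29/6 = 4.8333

Step 2 — sample covariance S[i,j] = (1/(n-1)) · Σ_k (x_{k,i} - mean_i) · (x_{k,j} - mean_j), with n-1 = 5.
  S[A,A] = ((2)·(2) + (1)·(1) + (3)·(3) + (-1)·(-1) + (-2)·(-2) + (-3)·(-3)) / 5 = 28/5 = 5.6
  S[A,B] = ((2)·(-1.8333) + (1)·(3.1667) + (3)·(2.1667) + (-1)·(-2.8333) + (-2)·(-2.8333) + (-3)·(2.1667)) / 5 = 8/5 = 1.6
  S[B,B] = ((-1.8333)·(-1.8333) + (3.1667)·(3.1667) + (2.1667)·(2.1667) + (-2.8333)·(-2.8333) + (-2.8333)·(-2.8333) + (2.1667)·(2.1667)) / 5 = 38.8333/5 = 7.7667

S is symmetric (S[j,i] = S[i,j]). Assembling:

S = [[5.6, 1.6],
 [1.6, 7.7667]]


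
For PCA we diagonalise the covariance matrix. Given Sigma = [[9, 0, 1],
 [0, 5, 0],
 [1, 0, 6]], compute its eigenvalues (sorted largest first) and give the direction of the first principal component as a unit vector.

Step 1 — characteristic polynomial p(λ) = det(λI - Sigma) = λ³ - tr·λ² + c_1·λ - det, where tr = trace, c_1 = sum of the principal 2×2 minors, det = det(Sigma):
  tr = 9 + 5 + 6 = 20,
  c_1 = (9·5 - (0)²) + (9·6 - (1)²) + (5·6 - (0)²) = 45 + 53 + 30 = 128,
  det = 9·(5·6 - (0)²) - (0)·((0)·6 - (0)·(1)) + (1)·((0)·(0) - 5·(1)) = 9·(30) - (0)·(0) + (1)·(-5) = 265.
  So p(λ) = λ³ - 20λ² + 128λ - 265.
Step 2 — look for an integer root (rational root theorem: any rational root is an integer divisor of 265). Testing λ = 5:
  p(5) = 125 - 500 + 640 - 265 = 0  ✓
  Dividing out (λ - 5): p(λ) = (λ - 5)(λ² - 15λ + 53).
Step 3 — remaining eigenvalues from the quadratic λ² - 15λ + 53 = 0:
  Δ = 15² - 4·53 = 225 - 212 = 13,  λ = (15 ± √13)/2 = (15 ± 3.6056)/2 ≈ 9.3028 or 5.6972.
  Sorted: λ_1 = 9.3028,  λ_2 = 5.6972,  λ_3 = 5  (check: sum = 20 = tr ✓).

Step 4 — unit eigenvector for λ_1 ≈ 9.3028: v spans the null space of (Sigma - λ_1 I), whose rows are
  r_1 = (-0.3028, 0, 1),  r_2 = (0, -4.3028, 0),  r_3 = (1, 0, -3.3028).
  v is orthogonal to every row, so take v ∝ r_1 × r_2 = ((0)·(0) - (1)·(-4.3028), (1)·(0) - (-0.3028)·(0), (-0.3028)·(-4.3028) - (0)·(0)) ≈ (4.3028, 0, 1.3028).
  Let u = (4.3028, 0, 1.3028).
  ||u|| = √((4.3028)² + (0)² + (1.3028)²) = √(20.2111) ≈ 4.4957,  v_1 = u/||u|| ≈ (0.9571, 0, 0.2898) (||v_1|| = 1).

λ_1 = 9.3028,  λ_2 = 5.6972,  λ_3 = 5;  v_1 ≈ (0.9571, 0, 0.2898)


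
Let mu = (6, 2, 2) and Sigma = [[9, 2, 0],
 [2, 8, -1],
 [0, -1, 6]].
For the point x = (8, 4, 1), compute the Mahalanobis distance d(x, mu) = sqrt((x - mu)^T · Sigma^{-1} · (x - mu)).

Step 1 — centre the observation: (x - mu) = (2, 2, -1).

Step 2 — invert Sigma (cofactor / det for 3×3, or solve directly):
  Sigma^{-1} = [[0.1178, -0.0301, -0.005],
 [-0.0301, 0.1353, 0.0226],
 [-0.005, 0.0226, 0.1704]].

Step 3 — form the quadratic (x - mu)^T · Sigma^{-1} · (x - mu):
  Sigma^{-1} · (x - mu) = (0.1805, 0.188, -0.1353).
  (x - mu)^T · [Sigma^{-1} · (x - mu)] = (2)·(0.1805) + (2)·(0.188) + (-1)·(-0.1353) = 0.8722.

Step 4 — take square root: d = √(0.8722) ≈ 0.9339.

d(x, mu) = √(0.8722) ≈ 0.9339


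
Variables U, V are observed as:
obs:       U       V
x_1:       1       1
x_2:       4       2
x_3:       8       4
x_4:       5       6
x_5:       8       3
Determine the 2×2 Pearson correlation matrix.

Step 1 — column means:
  mean(U) = (1 + 4 + 8 + 5 + 8) / 5 = 26/5 = 5.2
  mean(V) = (1 + 2 + 4 + 6 + 3) / 5 = 16/5 = 3.2

Step 2 — sample variances and covariances s[i,j] = (1/(n-1)) · Σ_k (x_{k,i} - mean_i) · (x_{k,j} - mean_j), with n-1 = 4:
  s[U,U] = ((-4.2)·(-4.2) + (-1.2)·(-1.2) + (2.8)·(2.8) + (-0.2)·(-0.2) + (2.8)·(2.8)) / 4 = 34.8/4 = 8.7
  s[U,V] = ((-4.2)·(-2.2) + (-1.2)·(-1.2) + (2.8)·(0.8) + (-0.2)·(2.8) + (2.8)·(-0.2)) / 4 = 11.8/4 = 2.95
  s[V,V] = ((-2.2)·(-2.2) + (-1.2)·(-1.2) + (0.8)·(0.8) + (2.8)·(2.8) + (-0.2)·(-0.2)) / 4 = 14.8/4 = 3.7
  Sample standard deviations s_i = √(s[i,i]):
  s(U) = √(8.7) = 2.9496
  s(V) = √(3.7) = 1.9235

Step 3 — r_{ij} = s_{ij} / (s_i · s_j):
  r[U,U] = 1 (diagonal).
  r[U,V] = 2.95 / (2.9496 · 1.9235) = 2.95 / 5.6736 = 0.5199
  r[V,V] = 1 (diagonal).

R is symmetric with unit diagonal. Assembling:

R = [[1, 0.5199],
 [0.5199, 1]]


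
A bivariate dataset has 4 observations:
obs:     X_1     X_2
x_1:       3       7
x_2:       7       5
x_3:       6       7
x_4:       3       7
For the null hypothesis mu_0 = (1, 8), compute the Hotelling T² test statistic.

Step 1 — sample mean vector:
  mean(X_1) = (3 + 7 + 6 + 3) / 4 = 19/4 = 4.75
  mean(X_2) = (7 + 5 + 7 + 7) / 4 = 26/4 = 6.5
  x̄ = (4.75, 6.5),  deviation x̄ - mu_0 = (4.75, 6.5) - (1, 8) = (3.75, -1.5).

Step 2 — sample covariance matrix, S[i,j] = (1/(n-1)) · Σ_k (x_{k,i} - mean_i) · (x_{k,j} - mean_j), divisor n-1 = 3:
  S[X_1,X_1] = ((-1.75)·(-1.75) + (2.25)·(2.25) + (1.25)·(1.25) + (-1.75)·(-1.75)) / 3 = 12.75/3 = 4.25
  S[X_1,X_2] = ((-1.75)·(0.5) + (2.25)·(-1.5) + (1.25)·(0.5) + (-1.75)·(0.5)) / 3 = -4.5/3 = -1.5
  S[X_2,X_2] = ((0.5)·(0.5) + (-1.5)·(-1.5) + (0.5)·(0.5) + (0.5)·(0.5)) / 3 = 3/3 = 1
  S = [[4.25, -1.5],
 [-1.5, 1]].

Step 3 — invert S. det(S) = 4.25·1 - (-1.5)² = 2.
  S^{-1} = (1/det) · [[d, -b], [-b, a]] = [[0.5, 0.75],
 [0.75, 2.125]].

Step 4 — quadratic form (x̄ - mu_0)^T · S^{-1} · (x̄ - mu_0):
  S^{-1} · (x̄ - mu_0) = (0.75, -0.375),
  (x̄ - mu_0)^T · [...] = (3.75)·(0.75) + (-1.5)·(-0.375) = 3.375.

Step 5 — scale by n: T² = 4 · 3.375 = 13.5.

T² ≈ 13.5


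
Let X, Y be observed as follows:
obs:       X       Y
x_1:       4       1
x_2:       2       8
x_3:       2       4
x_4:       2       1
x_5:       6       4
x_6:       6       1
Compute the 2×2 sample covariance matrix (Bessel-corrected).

Step 1 — column means:
  mean(X) = (4 + 2 + 2 + 2 + 6 + 6) / 6 = 22/6 = 3.6667
  mean(Y) = (1 + 8 + 4 + 1 + 4 + 1) / 6 = 19/6 = 3.1667

Step 2 — sample covariance S[i,j] = (1/(n-1)) · Σ_k (x_{k,i} - mean_i) · (x_{k,j} - mean_j), with n-1 = 5.
  S[X,X] = ((0.3333)·(0.3333) + (-1.6667)·(-1.6667) + (-1.6667)·(-1.6667) + (-1.6667)·(-1.6667) + (2.3333)·(2.3333) + (2.3333)·(2.3333)) / 5 = 19.3333/5 = 3.8667
  S[X,Y] = ((0.3333)·(-2.1667) + (-1.6667)·(4.8333) + (-1.6667)·(0.8333) + (-1.6667)·(-2.1667) + (2.3333)·(0.8333) + (2.3333)·(-2.1667)) / 5 = -9.6667/5 = -1.9333
  S[Y,Y] = ((-2.1667)·(-2.1667) + (4.8333)·(4.8333) + (0.8333)·(0.8333) + (-2.1667)·(-2.1667) + (0.8333)·(0.8333) + (-2.1667)·(-2.1667)) / 5 = 38.8333/5 = 7.7667

S is symmetric (S[j,i] = S[i,j]). Assembling:

S = [[3.8667, -1.9333],
 [-1.9333, 7.7667]]


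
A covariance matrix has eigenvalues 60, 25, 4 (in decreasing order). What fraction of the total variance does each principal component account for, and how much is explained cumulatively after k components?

Step 1 — total variance = trace(Sigma) = Σ λ_i = 60 + 25 + 4 = 89.

Step 2 — fraction explained by component i = λ_i / Σ λ:
  PC1: 60/89 = 0.6742
  PC2: 25/89 = 0.2809
  PC3: 4/89 = 0.0449

Step 3 — cumulative fraction after k components = (λ_1 + ... + λ_k) / Σ λ:
  k = 1: 60/89 = 0.6742
  k = 2: (60 + 25)/89 = 85/89 = 0.9551
  k = 3: (60 + 25 + 4)/89 = 89/89 = 1

Summary (fraction, with percent):

explained: PC1 0.6742 (67.42%), PC2 0.2809 (28.09%), PC3 0.0449 (4.49%);  cumulative: 0.6742, 0.9551, 1


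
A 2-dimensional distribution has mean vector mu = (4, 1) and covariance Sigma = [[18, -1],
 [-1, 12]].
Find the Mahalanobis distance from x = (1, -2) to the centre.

Step 1 — centre the observation: (x - mu) = (-3, -3).

Step 2 — invert Sigma. det(Sigma) = 18·12 - (-1)² = 215.
  Sigma^{-1} = (1/det) · [[d, -b], [-b, a]] = [[0.0558, 0.0047],
 [0.0047, 0.0837]].

Step 3 — form the quadratic (x - mu)^T · Sigma^{-1} · (x - mu):
  Sigma^{-1} · (x - mu) = (-0.1814, -0.2651).
  (x - mu)^T · [Sigma^{-1} · (x - mu)] = (-3)·(-0.1814) + (-3)·(-0.2651) = 1.3395.

Step 4 — take square root: d = √(1.3395) ≈ 1.1574.

d(x, mu) = √(1.3395) ≈ 1.1574
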